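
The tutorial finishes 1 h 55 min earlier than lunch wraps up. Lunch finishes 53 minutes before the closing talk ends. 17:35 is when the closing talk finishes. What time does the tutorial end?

Lunch ends at 17:35 − 53 min = 16:42.
The tutorial ends at 16:42 − 115 min = 14:47.

14:47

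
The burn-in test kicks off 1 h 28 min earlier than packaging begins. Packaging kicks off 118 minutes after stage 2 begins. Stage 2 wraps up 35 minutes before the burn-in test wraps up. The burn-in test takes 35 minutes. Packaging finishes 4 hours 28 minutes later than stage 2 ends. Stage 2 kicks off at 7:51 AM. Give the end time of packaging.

Packaging starts at 7:51 AM + 118 min = 9:49 AM.
The burn-in test starts at 9:49 AM − 88 min = 8:21 AM.
The burn-in test ends at 8:21 AM + 35 min = 8:56 AM.
Stage 2 ends at 8:56 AM − 35 min = 8:21 AM.
Packaging ends at 8:21 AM + 268 min = 12:49 PM.

12:49 PM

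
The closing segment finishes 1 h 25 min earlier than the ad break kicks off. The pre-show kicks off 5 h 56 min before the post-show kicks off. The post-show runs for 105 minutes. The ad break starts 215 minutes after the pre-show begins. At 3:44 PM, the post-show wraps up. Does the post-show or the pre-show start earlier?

the pre-show

The post-show starts at 3:44 PM − 105 min = 1:59 PM.
The pre-show starts at 1:59 PM − 356 min = 8:03 AM.
The post-show starts at 1:59 PM and the pre-show starts at 8:03 AM, so the pre-show is first.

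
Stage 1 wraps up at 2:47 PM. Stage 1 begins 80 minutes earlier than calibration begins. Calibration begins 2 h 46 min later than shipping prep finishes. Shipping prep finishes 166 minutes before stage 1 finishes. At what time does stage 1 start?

Shipping prep ends at 2:47 PM − 166 min = 12:01 PM.
Calibration starts at 12:01 PM + 166 min = 2:47 PM.
Stage 1 starts at 2:47 PM − 80 min = 1:27 PM.

1:27 PM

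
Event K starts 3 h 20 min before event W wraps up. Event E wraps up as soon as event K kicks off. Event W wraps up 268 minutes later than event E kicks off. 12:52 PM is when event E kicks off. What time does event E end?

2:00 PM

Event W ends at 12:52 PM + 268 min = 5:20 PM.
Event K starts at 5:20 PM − 200 min = 2:00 PM.
So event E ends at 2:00 PM.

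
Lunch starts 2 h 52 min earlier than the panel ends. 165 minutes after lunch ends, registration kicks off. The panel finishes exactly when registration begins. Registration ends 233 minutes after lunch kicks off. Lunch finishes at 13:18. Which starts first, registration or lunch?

lunch

Registration starts at 13:18 + 165 min = 16:03.
So the panel ends at 16:03.
Lunch starts at 16:03 − 172 min = 13:11.
Registration starts at 16:03 and lunch starts at 13:11, so lunch is first.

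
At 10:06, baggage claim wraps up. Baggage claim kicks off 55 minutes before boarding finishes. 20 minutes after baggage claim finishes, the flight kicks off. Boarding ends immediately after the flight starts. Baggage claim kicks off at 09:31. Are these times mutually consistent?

Yes

The flight starts at 10:06 + 20 min = 10:26.
So boarding ends at 10:26.
Baggage claim starts at 10:26 − 55 min = 09:31.
That matches the stated 09:31, so the schedule is consistent.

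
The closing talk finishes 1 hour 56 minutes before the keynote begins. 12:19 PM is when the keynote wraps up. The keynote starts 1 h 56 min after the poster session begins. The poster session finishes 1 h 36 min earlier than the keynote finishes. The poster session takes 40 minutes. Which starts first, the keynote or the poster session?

The poster session ends at 12:19 PM − 96 min = 10:43 AM.
The poster session starts at 10:43 AM − 40 min = 10:03 AM.
The keynote starts at 10:03 AM + 116 min = 11:59 AM.
The keynote starts at 11:59 AM and the poster session starts at 10:03 AM, so the poster session is first.

the poster session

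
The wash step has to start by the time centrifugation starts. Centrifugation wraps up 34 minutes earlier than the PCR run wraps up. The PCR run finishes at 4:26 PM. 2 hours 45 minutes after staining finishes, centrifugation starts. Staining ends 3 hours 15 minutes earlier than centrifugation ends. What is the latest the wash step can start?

3:22 PM

Centrifugation ends at 4:26 PM − 34 min = 3:52 PM.
Staining ends at 3:52 PM − 195 min = 12:37 PM.
Centrifugation starts at 12:37 PM + 165 min = 3:22 PM.
The wash step is bounded by centrifugation, so the latest it can start is 3:22 PM.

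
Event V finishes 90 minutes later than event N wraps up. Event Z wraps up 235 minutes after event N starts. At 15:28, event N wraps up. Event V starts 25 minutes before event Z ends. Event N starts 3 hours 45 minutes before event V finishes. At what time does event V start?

Event V ends at 15:28 + 90 min = 16:58.
Event N starts at 16:58 − 225 min = 13:13.
Event Z ends at 13:13 + 235 min = 17:08.
Event V starts at 17:08 − 25 min = 16:43.

16:43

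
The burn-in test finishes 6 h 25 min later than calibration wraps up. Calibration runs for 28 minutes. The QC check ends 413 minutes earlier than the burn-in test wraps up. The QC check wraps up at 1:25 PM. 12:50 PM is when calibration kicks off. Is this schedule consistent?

No

Calibration ends at 12:50 PM + 28 min = 1:18 PM.
The burn-in test ends at 1:18 PM + 385 min = 7:43 PM.
The QC check ends at 7:43 PM − 413 min = 12:50 PM.
But the QC check is also said to end at 1:25 PM — a 35-minute conflict.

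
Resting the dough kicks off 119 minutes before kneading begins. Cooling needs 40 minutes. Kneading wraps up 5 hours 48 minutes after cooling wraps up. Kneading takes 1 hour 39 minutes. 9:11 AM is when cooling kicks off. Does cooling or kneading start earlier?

Cooling ends at 9:11 AM + 40 min = 9:51 AM.
Kneading ends at 9:51 AM + 348 min = 3:39 PM.
Kneading starts at 3:39 PM − 99 min = 2:00 PM.
Cooling starts at 9:11 AM and kneading starts at 2:00 PM, so cooling is first.

cooling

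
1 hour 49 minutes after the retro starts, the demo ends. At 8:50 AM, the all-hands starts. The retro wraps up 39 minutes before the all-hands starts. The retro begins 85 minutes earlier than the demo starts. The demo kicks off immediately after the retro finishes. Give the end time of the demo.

8:35 AM

The retro ends at 8:50 AM − 39 min = 8:11 AM.
So the demo starts at 8:11 AM.
The retro starts at 8:11 AM − 85 min = 6:46 AM.
The demo ends at 6:46 AM + 109 min = 8:35 AM.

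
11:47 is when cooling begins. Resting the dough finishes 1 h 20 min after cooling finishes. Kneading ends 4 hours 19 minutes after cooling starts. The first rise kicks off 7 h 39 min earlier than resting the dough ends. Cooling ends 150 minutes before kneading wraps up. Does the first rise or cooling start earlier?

the first rise

Kneading ends at 11:47 + 259 min = 16:06.
Cooling ends at 16:06 − 150 min = 13:36.
Resting the dough ends at 13:36 + 80 min = 14:56.
The first rise starts at 14:56 − 459 min = 07:17.
The first rise starts at 07:17 and cooling starts at 11:47, so the first rise is first.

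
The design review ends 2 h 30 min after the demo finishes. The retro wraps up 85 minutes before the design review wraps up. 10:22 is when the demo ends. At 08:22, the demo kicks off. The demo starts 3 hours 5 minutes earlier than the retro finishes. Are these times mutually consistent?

Yes

The design review ends at 10:22 + 150 min = 12:52.
The retro ends at 12:52 − 85 min = 11:27.
The demo starts at 11:27 − 185 min = 08:22.
That matches the stated 08:22, so the schedule is consistent.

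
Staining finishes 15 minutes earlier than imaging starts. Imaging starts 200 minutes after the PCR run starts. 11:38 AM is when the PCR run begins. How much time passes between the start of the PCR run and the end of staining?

Imaging starts at 11:38 AM + 200 min = 2:58 PM.
Staining ends at 2:58 PM − 15 min = 2:43 PM.
From 11:38 AM to 2:43 PM is 3 h 5 min.

3 h 5 min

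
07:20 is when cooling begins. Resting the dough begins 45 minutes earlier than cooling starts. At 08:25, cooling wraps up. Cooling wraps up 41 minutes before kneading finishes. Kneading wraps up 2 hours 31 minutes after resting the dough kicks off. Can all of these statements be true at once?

Yes

Resting the dough starts at 07:20 − 45 min = 06:35.
Kneading ends at 06:35 + 151 min = 09:06.
Cooling ends at 09:06 − 41 min = 08:25.
That matches the stated 08:25, so the schedule is consistent.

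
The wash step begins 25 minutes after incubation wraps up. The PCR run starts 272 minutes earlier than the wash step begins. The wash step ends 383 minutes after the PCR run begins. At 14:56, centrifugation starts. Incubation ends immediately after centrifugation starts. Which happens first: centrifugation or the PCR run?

the PCR run

Incubation ends at 14:56.
The wash step starts at 14:56 + 25 min = 15:21.
The PCR run starts at 15:21 − 272 min = 10:49.
Centrifugation starts at 14:56 and the PCR run starts at 10:49, so the PCR run is first.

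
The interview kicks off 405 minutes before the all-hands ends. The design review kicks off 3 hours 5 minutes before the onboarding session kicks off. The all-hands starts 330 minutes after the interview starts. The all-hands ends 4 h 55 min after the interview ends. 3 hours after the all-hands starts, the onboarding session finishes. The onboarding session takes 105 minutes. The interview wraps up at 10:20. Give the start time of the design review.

12:10

The all-hands ends at 10:20 + 295 min = 15:15.
The interview starts at 15:15 − 405 min = 08:30.
The all-hands starts at 08:30 + 330 min = 14:00.
The onboarding session ends at 14:00 + 180 min = 17:00.
The onboarding session starts at 17:00 − 105 min = 15:15.
The design review starts at 15:15 − 185 min = 12:10.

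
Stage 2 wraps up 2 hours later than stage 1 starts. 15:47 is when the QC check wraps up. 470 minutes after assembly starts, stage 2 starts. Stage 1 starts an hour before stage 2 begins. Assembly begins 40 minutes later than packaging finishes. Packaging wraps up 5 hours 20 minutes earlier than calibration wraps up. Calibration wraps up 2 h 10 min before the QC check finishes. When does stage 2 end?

Calibration ends at 15:47 − 130 min = 13:37.
Packaging ends at 13:37 − 320 min = 08:17.
Assembly starts at 08:17 + 40 min = 08:57.
Stage 2 starts at 08:57 + 470 min = 16:47.
Stage 1 starts at 16:47 − 60 min = 15:47.
Stage 2 ends at 15:47 + 120 min = 17:47.

17:47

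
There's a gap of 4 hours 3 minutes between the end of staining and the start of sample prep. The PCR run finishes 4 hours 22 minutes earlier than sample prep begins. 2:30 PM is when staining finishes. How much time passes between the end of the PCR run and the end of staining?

Sample prep starts at 2:30 PM + 243 min = 6:33 PM.
The PCR run ends at 6:33 PM − 262 min = 2:11 PM.
From 2:11 PM to 2:30 PM is 19 minutes.

19 minutes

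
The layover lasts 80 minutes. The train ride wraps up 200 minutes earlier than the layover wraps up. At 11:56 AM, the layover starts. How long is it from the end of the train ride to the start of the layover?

The layover ends at 11:56 AM + 80 min = 1:16 PM.
The train ride ends at 1:16 PM − 200 min = 9:56 AM.
From 9:56 AM to 11:56 AM is 2 hours.

2 hours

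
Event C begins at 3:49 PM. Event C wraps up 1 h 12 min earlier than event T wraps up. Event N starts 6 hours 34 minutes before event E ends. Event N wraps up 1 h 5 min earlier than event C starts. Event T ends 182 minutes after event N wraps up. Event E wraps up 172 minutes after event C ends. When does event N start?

12:52 PM

Event N ends at 3:49 PM − 65 min = 2:44 PM.
Event T ends at 2:44 PM + 182 min = 5:46 PM.
Event C ends at 5:46 PM − 72 min = 4:34 PM.
Event E ends at 4:34 PM + 172 min = 7:26 PM.
Event N starts at 7:26 PM − 394 min = 12:52 PM.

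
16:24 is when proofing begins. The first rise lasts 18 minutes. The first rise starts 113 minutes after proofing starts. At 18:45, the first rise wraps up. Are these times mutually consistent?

The first rise starts at 16:24 + 113 min = 18:17.
The first rise ends at 18:17 + 18 min = 18:35.
But the first rise is also said to end at 18:45 — a 10-minute conflict.

No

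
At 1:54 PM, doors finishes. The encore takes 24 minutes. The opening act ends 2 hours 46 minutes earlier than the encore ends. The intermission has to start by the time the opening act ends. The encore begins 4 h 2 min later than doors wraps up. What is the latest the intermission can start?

3:34 PM

The encore starts at 1:54 PM + 242 min = 5:56 PM.
The encore ends at 5:56 PM + 24 min = 6:20 PM.
The opening act ends at 6:20 PM − 166 min = 3:34 PM.
The intermission is bounded by the opening act, so the latest it can start is 3:34 PM.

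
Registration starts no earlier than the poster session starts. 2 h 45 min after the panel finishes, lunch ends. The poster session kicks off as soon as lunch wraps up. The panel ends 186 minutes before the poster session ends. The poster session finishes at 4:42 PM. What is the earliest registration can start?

The panel ends at 4:42 PM − 186 min = 1:36 PM.
Lunch ends at 1:36 PM + 165 min = 4:21 PM.
So the poster session starts at 4:21 PM.
Registration is bounded by the poster session, so the earliest it can start is 4:21 PM.

4:21 PM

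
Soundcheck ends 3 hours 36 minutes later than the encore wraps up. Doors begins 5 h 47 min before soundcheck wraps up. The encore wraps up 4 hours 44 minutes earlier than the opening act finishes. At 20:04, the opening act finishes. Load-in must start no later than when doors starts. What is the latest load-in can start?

13:09

The encore ends at 20:04 − 284 min = 15:20.
Soundcheck ends at 15:20 + 216 min = 18:56.
Doors starts at 18:56 − 347 min = 13:09.
Load-in is bounded by doors, so the latest it can start is 13:09.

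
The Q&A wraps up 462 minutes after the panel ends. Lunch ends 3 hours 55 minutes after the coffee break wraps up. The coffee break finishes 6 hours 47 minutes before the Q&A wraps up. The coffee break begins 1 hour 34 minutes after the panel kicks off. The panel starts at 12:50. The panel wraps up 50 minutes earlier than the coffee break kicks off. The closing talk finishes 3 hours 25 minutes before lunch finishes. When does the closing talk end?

14:59

The coffee break starts at 12:50 + 94 min = 14:24.
The panel ends at 14:24 − 50 min = 13:34.
The Q&A ends at 13:34 + 462 min = 21:16.
The coffee break ends at 21:16 − 407 min = 14:29.
Lunch ends at 14:29 + 235 min = 18:24.
The closing talk ends at 18:24 − 205 min = 14:59.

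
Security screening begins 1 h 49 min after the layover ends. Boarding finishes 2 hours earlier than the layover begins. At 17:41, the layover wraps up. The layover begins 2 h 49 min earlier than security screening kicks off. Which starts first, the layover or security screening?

Security screening starts at 17:41 + 109 min = 19:30.
The layover starts at 19:30 − 169 min = 16:41.
The layover starts at 16:41 and security screening starts at 19:30, so the layover is first.

the layover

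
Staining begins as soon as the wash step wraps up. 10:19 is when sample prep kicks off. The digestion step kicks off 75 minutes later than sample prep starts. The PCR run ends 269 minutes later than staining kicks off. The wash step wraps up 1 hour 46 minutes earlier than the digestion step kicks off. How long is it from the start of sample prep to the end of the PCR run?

The digestion step starts at 10:19 + 75 min = 11:34.
The wash step ends at 11:34 − 106 min = 09:48.
So staining starts at 09:48.
The PCR run ends at 09:48 + 269 min = 14:17.
From 10:19 to 14:17 is 238 minutes.

238 minutes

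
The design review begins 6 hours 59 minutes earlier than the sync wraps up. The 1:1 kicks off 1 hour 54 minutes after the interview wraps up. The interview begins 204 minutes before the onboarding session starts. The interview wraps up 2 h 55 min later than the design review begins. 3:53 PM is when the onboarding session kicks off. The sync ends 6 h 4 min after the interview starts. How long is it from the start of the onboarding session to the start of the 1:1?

30 minutes

The interview starts at 3:53 PM − 204 min = 12:29 PM.
The sync ends at 12:29 PM + 364 min = 6:33 PM.
The design review starts at 6:33 PM − 419 min = 11:34 AM.
The interview ends at 11:34 AM + 175 min = 2:29 PM.
The 1:1 starts at 2:29 PM + 114 min = 4:23 PM.
From 3:53 PM to 4:23 PM is 30 minutes.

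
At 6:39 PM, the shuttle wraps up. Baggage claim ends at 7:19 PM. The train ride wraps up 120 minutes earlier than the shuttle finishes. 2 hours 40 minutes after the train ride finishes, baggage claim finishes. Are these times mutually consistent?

The train ride ends at 6:39 PM − 120 min = 4:39 PM.
Baggage claim ends at 4:39 PM + 160 min = 7:19 PM.
That matches the stated 7:19 PM, so the schedule is consistent.

Yes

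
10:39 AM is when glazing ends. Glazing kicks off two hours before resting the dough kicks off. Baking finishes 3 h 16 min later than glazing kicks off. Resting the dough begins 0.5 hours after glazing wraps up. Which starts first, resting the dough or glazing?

glazing

Resting the dough starts at 10:39 AM + 30 min = 11:09 AM.
Glazing starts at 11:09 AM − 120 min = 9:09 AM.
Resting the dough starts at 11:09 AM and glazing starts at 9:09 AM, so glazing is first.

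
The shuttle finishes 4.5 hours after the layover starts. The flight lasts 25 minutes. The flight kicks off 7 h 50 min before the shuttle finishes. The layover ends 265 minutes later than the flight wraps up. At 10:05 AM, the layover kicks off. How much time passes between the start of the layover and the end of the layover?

1 hour 30 minutes

The shuttle ends at 10:05 AM + 270 min = 2:35 PM.
The flight starts at 2:35 PM − 470 min = 6:45 AM.
The flight ends at 6:45 AM + 25 min = 7:10 AM.
The layover ends at 7:10 AM + 265 min = 11:35 AM.
From 10:05 AM to 11:35 AM is 1 hour 30 minutes.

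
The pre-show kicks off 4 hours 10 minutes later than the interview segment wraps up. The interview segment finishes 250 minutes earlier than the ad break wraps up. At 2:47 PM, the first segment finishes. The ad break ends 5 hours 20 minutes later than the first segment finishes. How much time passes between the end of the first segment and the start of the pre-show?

320 minutes

The ad break ends at 2:47 PM + 320 min = 8:07 PM.
The interview segment ends at 8:07 PM − 250 min = 3:57 PM.
The pre-show starts at 3:57 PM + 250 min = 8:07 PM.
From 2:47 PM to 8:07 PM is 320 minutes.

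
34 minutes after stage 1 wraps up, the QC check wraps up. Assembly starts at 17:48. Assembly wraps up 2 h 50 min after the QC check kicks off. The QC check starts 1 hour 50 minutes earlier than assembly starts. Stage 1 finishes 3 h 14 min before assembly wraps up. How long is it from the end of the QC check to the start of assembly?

The QC check starts at 17:48 − 110 min = 15:58.
Assembly ends at 15:58 + 170 min = 18:48.
Stage 1 ends at 18:48 − 194 min = 15:34.
The QC check ends at 15:34 + 34 min = 16:08.
From 16:08 to 17:48 is 1 h 40 min.

1 h 40 min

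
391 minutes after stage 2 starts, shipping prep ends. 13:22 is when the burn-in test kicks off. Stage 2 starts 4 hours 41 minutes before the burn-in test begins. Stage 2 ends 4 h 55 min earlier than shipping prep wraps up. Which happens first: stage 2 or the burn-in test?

stage 2

Stage 2 starts at 13:22 − 281 min = 08:41.
Stage 2 starts at 08:41 and the burn-in test starts at 13:22, so stage 2 is first.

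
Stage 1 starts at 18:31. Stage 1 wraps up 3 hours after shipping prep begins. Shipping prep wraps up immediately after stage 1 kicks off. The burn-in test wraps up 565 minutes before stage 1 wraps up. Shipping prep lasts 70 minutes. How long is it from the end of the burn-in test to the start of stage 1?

455 minutes

Shipping prep ends at 18:31.
Shipping prep starts at 18:31 − 70 min = 17:21.
Stage 1 ends at 17:21 + 180 min = 20:21.
The burn-in test ends at 20:21 − 565 min = 10:56.
From 10:56 to 18:31 is 455 minutes.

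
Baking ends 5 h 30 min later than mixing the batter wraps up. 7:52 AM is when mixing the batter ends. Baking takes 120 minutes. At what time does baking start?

Baking ends at 7:52 AM + 330 min = 1:22 PM.
Baking starts at 1:22 PM − 120 min = 11:22 AM.

11:22 AM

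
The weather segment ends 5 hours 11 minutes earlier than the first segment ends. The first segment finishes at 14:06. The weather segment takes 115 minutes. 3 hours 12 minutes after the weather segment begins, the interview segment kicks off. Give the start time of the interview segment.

10:12

The weather segment ends at 14:06 − 311 min = 08:55.
The weather segment starts at 08:55 − 115 min = 07:00.
The interview segment starts at 07:00 + 192 min = 10:12.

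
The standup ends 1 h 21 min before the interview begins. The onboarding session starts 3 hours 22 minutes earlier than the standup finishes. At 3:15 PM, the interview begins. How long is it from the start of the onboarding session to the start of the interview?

4 hours 43 minutes

The standup ends at 3:15 PM − 81 min = 1:54 PM.
The onboarding session starts at 1:54 PM − 202 min = 10:32 AM.
From 10:32 AM to 3:15 PM is 4 hours 43 minutes.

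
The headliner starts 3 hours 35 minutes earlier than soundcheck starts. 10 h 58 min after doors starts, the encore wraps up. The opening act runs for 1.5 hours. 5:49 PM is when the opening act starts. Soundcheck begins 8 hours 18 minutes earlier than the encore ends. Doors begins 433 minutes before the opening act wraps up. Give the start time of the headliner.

The opening act ends at 5:49 PM + 90 min = 7:19 PM.
Doors starts at 7:19 PM − 433 min = 12:06 PM.
The encore ends at 12:06 PM + 658 min = 11:04 PM.
Soundcheck starts at 11:04 PM − 498 min = 2:46 PM.
The headliner starts at 2:46 PM − 215 min = 11:11 AM.

11:11 AM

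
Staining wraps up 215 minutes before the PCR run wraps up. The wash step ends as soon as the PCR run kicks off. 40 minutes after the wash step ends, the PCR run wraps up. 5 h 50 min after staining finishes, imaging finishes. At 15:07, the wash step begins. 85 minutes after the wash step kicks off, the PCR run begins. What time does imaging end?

19:27

The PCR run starts at 15:07 + 85 min = 16:32.
So the wash step ends at 16:32.
The PCR run ends at 16:32 + 40 min = 17:12.
Staining ends at 17:12 − 215 min = 13:37.
Imaging ends at 13:37 + 350 min = 19:27.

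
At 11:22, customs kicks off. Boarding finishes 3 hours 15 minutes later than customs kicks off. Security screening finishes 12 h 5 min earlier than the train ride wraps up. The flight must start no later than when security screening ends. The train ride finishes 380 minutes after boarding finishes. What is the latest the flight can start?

Boarding ends at 11:22 + 195 min = 14:37.
The train ride ends at 14:37 + 380 min = 20:57.
Security screening ends at 20:57 − 725 min = 08:52.
The flight is bounded by security screening, so the latest it can start is 08:52.

08:52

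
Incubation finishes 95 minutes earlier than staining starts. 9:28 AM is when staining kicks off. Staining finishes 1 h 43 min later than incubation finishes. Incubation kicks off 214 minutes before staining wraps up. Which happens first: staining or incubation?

Incubation ends at 9:28 AM − 95 min = 7:53 AM.
Staining ends at 7:53 AM + 103 min = 9:36 AM.
Incubation starts at 9:36 AM − 214 min = 6:02 AM.
Staining starts at 9:28 AM and incubation starts at 6:02 AM, so incubation is first.

incubation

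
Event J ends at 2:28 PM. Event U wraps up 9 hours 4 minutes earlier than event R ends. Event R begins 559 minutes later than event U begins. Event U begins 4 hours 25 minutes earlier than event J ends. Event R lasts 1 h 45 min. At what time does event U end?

Event U starts at 2:28 PM − 265 min = 10:03 AM.
Event R starts at 10:03 AM + 559 min = 7:22 PM.
Event R ends at 7:22 PM + 105 min = 9:07 PM.
Event U ends at 9:07 PM − 544 min = 12:03 PM.

12:03 PM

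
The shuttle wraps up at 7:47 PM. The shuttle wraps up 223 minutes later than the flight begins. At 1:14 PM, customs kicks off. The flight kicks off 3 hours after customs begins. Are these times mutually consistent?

No

The flight starts at 1:14 PM + 180 min = 4:14 PM.
The shuttle ends at 4:14 PM + 223 min = 7:57 PM.
But the shuttle is also said to end at 7:47 PM — a 10-minute conflict.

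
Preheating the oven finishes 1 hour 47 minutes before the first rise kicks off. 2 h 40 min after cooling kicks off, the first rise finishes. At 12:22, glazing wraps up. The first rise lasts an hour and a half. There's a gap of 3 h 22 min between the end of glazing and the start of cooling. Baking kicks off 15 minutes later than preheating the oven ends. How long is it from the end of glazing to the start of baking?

180 minutes

Cooling starts at 12:22 + 202 min = 15:44.
The first rise ends at 15:44 + 160 min = 18:24.
The first rise starts at 18:24 − 90 min = 16:54.
Preheating the oven ends at 16:54 − 107 min = 15:07.
Baking starts at 15:07 + 15 min = 15:22.
From 12:22 to 15:22 is 180 minutes.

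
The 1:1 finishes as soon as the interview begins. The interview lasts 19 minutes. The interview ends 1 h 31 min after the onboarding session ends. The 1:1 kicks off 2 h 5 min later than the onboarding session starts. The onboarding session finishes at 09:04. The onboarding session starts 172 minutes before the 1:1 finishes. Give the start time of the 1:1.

09:29

The interview ends at 09:04 + 91 min = 10:35.
The interview starts at 10:35 − 19 min = 10:16.
So the 1:1 ends at 10:16.
The onboarding session starts at 10:16 − 172 min = 07:24.
The 1:1 starts at 07:24 + 125 min = 09:29.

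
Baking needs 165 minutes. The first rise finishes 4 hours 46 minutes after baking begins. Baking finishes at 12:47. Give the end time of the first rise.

14:48

Baking starts at 12:47 − 165 min = 10:02.
The first rise ends at 10:02 + 286 min = 14:48.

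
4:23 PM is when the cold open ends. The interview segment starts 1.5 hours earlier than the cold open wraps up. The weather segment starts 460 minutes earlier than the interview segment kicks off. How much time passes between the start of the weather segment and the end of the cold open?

9 h 10 min

The interview segment starts at 4:23 PM − 90 min = 2:53 PM.
The weather segment starts at 2:53 PM − 460 min = 7:13 AM.
From 7:13 AM to 4:23 PM is 9 h 10 min.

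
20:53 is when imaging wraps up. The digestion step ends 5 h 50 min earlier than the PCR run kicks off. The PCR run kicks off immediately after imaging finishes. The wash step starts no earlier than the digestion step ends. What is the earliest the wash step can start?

15:03

The PCR run starts at 20:53.
The digestion step ends at 20:53 − 350 min = 15:03.
The wash step is bounded by the digestion step, so the earliest it can start is 15:03.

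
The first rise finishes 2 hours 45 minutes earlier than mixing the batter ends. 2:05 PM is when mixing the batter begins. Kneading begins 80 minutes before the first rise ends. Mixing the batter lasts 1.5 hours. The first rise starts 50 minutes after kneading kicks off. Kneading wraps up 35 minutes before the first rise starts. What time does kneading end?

Mixing the batter ends at 2:05 PM + 90 min = 3:35 PM.
The first rise ends at 3:35 PM − 165 min = 12:50 PM.
Kneading starts at 12:50 PM − 80 min = 11:30 AM.
The first rise starts at 11:30 AM + 50 min = 12:20 PM.
Kneading ends at 12:20 PM − 35 min = 11:45 AM.

11:45 AM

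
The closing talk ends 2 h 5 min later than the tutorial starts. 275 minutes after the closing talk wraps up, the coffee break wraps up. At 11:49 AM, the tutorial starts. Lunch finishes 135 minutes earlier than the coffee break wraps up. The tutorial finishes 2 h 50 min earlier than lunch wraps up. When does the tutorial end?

The closing talk ends at 11:49 AM + 125 min = 1:54 PM.
The coffee break ends at 1:54 PM + 275 min = 6:29 PM.
Lunch ends at 6:29 PM − 135 min = 4:14 PM.
The tutorial ends at 4:14 PM − 170 min = 1:24 PM.

1:24 PM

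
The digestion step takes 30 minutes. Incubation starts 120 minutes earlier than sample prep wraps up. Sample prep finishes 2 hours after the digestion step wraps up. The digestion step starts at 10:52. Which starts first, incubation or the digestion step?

the digestion step

The digestion step ends at 10:52 + 30 min = 11:22.
Sample prep ends at 11:22 + 120 min = 13:22.
Incubation starts at 13:22 − 120 min = 11:22.
Incubation starts at 11:22 and the digestion step starts at 10:52, so the digestion step is first.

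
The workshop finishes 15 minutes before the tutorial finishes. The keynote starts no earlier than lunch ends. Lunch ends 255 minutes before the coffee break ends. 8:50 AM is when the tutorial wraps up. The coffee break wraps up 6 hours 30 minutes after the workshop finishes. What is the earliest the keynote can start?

The workshop ends at 8:50 AM − 15 min = 8:35 AM.
The coffee break ends at 8:35 AM + 390 min = 3:05 PM.
Lunch ends at 3:05 PM − 255 min = 10:50 AM.
The keynote is bounded by lunch, so the earliest it can start is 10:50 AM.

10:50 AM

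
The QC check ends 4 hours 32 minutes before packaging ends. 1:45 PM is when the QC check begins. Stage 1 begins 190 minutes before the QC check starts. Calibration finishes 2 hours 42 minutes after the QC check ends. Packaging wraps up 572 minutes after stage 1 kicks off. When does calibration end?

6:17 PM

Stage 1 starts at 1:45 PM − 190 min = 10:35 AM.
Packaging ends at 10:35 AM + 572 min = 8:07 PM.
The QC check ends at 8:07 PM − 272 min = 3:35 PM.
Calibration ends at 3:35 PM + 162 min = 6:17 PM.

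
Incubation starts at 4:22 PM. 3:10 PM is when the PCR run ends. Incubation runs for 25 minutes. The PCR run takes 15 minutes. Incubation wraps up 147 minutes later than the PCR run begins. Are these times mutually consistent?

No

The PCR run starts at 3:10 PM − 15 min = 2:55 PM.
Incubation ends at 2:55 PM + 147 min = 5:22 PM.
Incubation starts at 5:22 PM − 25 min = 4:57 PM.
But incubation is also said to start at 4:22 PM — a 35-minute conflict.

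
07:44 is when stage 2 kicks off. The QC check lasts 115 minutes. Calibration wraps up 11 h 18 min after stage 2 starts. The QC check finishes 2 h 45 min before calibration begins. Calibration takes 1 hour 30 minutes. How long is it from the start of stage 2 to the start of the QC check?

5 hours 8 minutes

Calibration ends at 07:44 + 678 min = 19:02.
Calibration starts at 19:02 − 90 min = 17:32.
The QC check ends at 17:32 − 165 min = 14:47.
The QC check starts at 14:47 − 115 min = 12:52.
From 07:44 to 12:52 is 5 hours 8 minutes.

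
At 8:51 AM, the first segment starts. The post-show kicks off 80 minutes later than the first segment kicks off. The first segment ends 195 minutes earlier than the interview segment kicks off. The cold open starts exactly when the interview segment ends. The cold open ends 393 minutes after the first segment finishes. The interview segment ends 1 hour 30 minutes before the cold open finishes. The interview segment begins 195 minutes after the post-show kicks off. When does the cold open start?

3:14 PM

The post-show starts at 8:51 AM + 80 min = 10:11 AM.
The interview segment starts at 10:11 AM + 195 min = 1:26 PM.
The first segment ends at 1:26 PM − 195 min = 10:11 AM.
The cold open ends at 10:11 AM + 393 min = 4:44 PM.
The interview segment ends at 4:44 PM − 90 min = 3:14 PM.
So the cold open starts at 3:14 PM.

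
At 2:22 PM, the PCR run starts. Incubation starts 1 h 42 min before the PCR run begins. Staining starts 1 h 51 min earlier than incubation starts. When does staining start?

Incubation starts at 2:22 PM − 102 min = 12:40 PM.
Staining starts at 12:40 PM − 111 min = 10:49 AM.

10:49 AM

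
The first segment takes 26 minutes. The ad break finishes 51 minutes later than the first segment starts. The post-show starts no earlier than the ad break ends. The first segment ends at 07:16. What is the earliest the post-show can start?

07:41

The first segment starts at 07:16 − 26 min = 06:50.
The ad break ends at 06:50 + 51 min = 07:41.
The post-show is bounded by the ad break, so the earliest it can start is 07:41.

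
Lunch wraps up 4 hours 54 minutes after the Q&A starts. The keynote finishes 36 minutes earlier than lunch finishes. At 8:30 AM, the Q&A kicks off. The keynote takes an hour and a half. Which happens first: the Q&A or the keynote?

Lunch ends at 8:30 AM + 294 min = 1:24 PM.
The keynote ends at 1:24 PM − 36 min = 12:48 PM.
The keynote starts at 12:48 PM − 90 min = 11:18 AM.
The Q&A starts at 8:30 AM and the keynote starts at 11:18 AM, so the Q&A is first.

the Q&A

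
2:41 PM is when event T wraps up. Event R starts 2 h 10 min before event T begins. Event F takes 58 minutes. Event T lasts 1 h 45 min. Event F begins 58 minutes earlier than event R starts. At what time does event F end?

Event T starts at 2:41 PM − 105 min = 12:56 PM.
Event R starts at 12:56 PM − 130 min = 10:46 AM.
Event F starts at 10:46 AM − 58 min = 9:48 AM.
Event F ends at 9:48 AM + 58 min = 10:46 AM.

10:46 AM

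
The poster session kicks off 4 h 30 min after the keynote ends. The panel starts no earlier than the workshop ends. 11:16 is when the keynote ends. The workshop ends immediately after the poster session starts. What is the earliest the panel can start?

15:46

The poster session starts at 11:16 + 270 min = 15:46.
So the workshop ends at 15:46.
The panel is bounded by the workshop, so the earliest it can start is 15:46.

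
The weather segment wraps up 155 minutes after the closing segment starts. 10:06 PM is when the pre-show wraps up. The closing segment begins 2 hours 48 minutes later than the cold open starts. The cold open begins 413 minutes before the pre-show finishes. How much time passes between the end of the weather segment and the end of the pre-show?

The cold open starts at 10:06 PM − 413 min = 3:13 PM.
The closing segment starts at 3:13 PM + 168 min = 6:01 PM.
The weather segment ends at 6:01 PM + 155 min = 8:36 PM.
From 8:36 PM to 10:06 PM is 1 h 30 min.

1 h 30 min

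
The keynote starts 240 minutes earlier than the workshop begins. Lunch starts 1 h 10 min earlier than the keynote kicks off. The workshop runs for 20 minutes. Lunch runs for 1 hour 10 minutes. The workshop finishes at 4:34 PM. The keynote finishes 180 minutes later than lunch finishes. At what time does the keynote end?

3:14 PM

The workshop starts at 4:34 PM − 20 min = 4:14 PM.
The keynote starts at 4:14 PM − 240 min = 12:14 PM.
Lunch starts at 12:14 PM − 70 min = 11:04 AM.
Lunch ends at 11:04 AM + 70 min = 12:14 PM.
The keynote ends at 12:14 PM + 180 min = 3:14 PM.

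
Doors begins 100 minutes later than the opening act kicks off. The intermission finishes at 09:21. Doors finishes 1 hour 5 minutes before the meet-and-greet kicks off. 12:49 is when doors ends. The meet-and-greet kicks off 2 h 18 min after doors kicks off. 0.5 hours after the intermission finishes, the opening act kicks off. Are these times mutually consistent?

No

The opening act starts at 09:21 + 30 min = 09:51.
Doors starts at 09:51 + 100 min = 11:31.
The meet-and-greet starts at 11:31 + 138 min = 13:49.
Doors ends at 13:49 − 65 min = 12:44.
But doors is also said to end at 12:49 — a 5-minute conflict.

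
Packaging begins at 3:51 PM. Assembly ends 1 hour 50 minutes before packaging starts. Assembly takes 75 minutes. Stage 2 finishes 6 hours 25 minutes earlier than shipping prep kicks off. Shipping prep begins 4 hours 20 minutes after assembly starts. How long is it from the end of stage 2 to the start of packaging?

Assembly ends at 3:51 PM − 110 min = 2:01 PM.
Assembly starts at 2:01 PM − 75 min = 12:46 PM.
Shipping prep starts at 12:46 PM + 260 min = 5:06 PM.
Stage 2 ends at 5:06 PM − 385 min = 10:41 AM.
From 10:41 AM to 3:51 PM is 5 hours 10 minutes.

5 hours 10 minutes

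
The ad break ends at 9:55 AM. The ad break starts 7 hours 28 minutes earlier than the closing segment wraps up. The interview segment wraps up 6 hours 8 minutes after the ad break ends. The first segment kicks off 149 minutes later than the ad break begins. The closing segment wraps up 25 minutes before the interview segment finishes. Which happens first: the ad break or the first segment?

the ad break

The interview segment ends at 9:55 AM + 368 min = 4:03 PM.
The closing segment ends at 4:03 PM − 25 min = 3:38 PM.
The ad break starts at 3:38 PM − 448 min = 8:10 AM.
The first segment starts at 8:10 AM + 149 min = 10:39 AM.
The ad break starts at 8:10 AM and the first segment starts at 10:39 AM, so the ad break is first.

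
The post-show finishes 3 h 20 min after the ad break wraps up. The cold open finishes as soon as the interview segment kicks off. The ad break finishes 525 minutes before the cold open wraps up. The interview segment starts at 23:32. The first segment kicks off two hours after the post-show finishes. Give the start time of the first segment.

20:07

The cold open ends at 23:32.
The ad break ends at 23:32 − 525 min = 14:47.
The post-show ends at 14:47 + 200 min = 18:07.
The first segment starts at 18:07 + 120 min = 20:07.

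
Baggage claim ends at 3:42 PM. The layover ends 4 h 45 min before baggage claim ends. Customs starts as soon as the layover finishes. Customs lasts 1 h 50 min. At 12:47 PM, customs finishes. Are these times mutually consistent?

The layover ends at 3:42 PM − 285 min = 10:57 AM.
So customs starts at 10:57 AM.
Customs ends at 10:57 AM + 110 min = 12:47 PM.
That matches the stated 12:47 PM, so the schedule is consistent.

Yes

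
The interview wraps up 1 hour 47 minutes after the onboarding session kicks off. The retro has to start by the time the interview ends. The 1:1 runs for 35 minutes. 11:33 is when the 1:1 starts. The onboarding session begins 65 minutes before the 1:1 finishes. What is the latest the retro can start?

The 1:1 ends at 11:33 + 35 min = 12:08.
The onboarding session starts at 12:08 − 65 min = 11:03.
The interview ends at 11:03 + 107 min = 12:50.
The retro is bounded by the interview, so the latest it can start is 12:50.

12:50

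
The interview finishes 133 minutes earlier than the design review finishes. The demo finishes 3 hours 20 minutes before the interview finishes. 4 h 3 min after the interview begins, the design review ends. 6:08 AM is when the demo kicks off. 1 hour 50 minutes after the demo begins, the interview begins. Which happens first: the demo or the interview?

The interview starts at 6:08 AM + 110 min = 7:58 AM.
The demo starts at 6:08 AM and the interview starts at 7:58 AM, so the demo is first.

the demo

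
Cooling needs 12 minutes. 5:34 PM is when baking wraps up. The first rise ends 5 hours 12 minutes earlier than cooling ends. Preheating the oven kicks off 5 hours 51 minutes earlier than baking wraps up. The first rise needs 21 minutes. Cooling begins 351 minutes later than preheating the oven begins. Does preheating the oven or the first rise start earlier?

preheating the oven

Preheating the oven starts at 5:34 PM − 351 min = 11:43 AM.
Cooling starts at 11:43 AM + 351 min = 5:34 PM.
Cooling ends at 5:34 PM + 12 min = 5:46 PM.
The first rise ends at 5:46 PM − 312 min = 12:34 PM.
The first rise starts at 12:34 PM − 21 min = 12:13 PM.
Preheating the oven starts at 11:43 AM and the first rise starts at 12:13 PM, so preheating the oven is first.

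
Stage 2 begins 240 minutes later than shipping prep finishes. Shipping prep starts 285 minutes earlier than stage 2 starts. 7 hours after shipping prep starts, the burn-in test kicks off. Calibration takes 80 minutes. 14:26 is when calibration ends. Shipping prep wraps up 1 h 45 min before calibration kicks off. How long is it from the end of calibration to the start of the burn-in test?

Calibration starts at 14:26 − 80 min = 13:06.
Shipping prep ends at 13:06 − 105 min = 11:21.
Stage 2 starts at 11:21 + 240 min = 15:21.
Shipping prep starts at 15:21 − 285 min = 10:36.
The burn-in test starts at 10:36 + 420 min = 17:36.
From 14:26 to 17:36 is 190 minutes.

190 minutes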